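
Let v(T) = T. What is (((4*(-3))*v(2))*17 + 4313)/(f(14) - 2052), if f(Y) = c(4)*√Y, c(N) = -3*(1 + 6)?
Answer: -8094/4247 + 497*√14/25482 ≈ -1.8328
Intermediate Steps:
c(N) = -21 (c(N) = -3*7 = -21)
f(Y) = -21*√Y
(((4*(-3))*v(2))*17 + 4313)/(f(14) - 2052) = (((4*(-3))*2)*17 + 4313)/(-21*√14 - 2052) = (-12*2*17 + 4313)/(-2052 - 21*√14) = (-24*17 + 4313)/(-2052 - 21*√14) = (-408 + 4313)/(-2052 - 21*√14) = 3905/(-2052 - 21*√14)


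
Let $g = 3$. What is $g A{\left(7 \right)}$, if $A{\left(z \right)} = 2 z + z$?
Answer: $63$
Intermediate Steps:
$A{\left(z \right)} = 3 z$
$g A{\left(7 \right)} = 3 \cdot 3 \cdot 7 = 3 \cdot 21 = 63$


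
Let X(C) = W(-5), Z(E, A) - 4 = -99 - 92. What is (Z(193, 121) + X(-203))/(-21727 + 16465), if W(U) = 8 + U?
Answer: 92/2631 ≈ 0.034968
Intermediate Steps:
Z(E, A) = -187 (Z(E, A) = 4 + (-99 - 92) = 4 - 191 = -187)
X(C) = 3 (X(C) = 8 - 5 = 3)
(Z(193, 121) + X(-203))/(-21727 + 16465) = (-187 + 3)/(-21727 + 16465) = -184/(-5262) = -184*(-1/5262) = 92/2631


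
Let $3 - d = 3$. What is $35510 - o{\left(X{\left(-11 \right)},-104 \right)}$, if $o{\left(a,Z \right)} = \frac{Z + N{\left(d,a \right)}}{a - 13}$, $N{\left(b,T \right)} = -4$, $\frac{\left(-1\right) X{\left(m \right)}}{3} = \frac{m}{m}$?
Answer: $\frac{142013}{4} \approx 35503.0$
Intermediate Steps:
$d = 0$ ($d = 3 - 3 = 0$)
$X{\left(m \right)} = -3$ ($X{\left(m \right)} = - 3 \frac{m}{m} = \left(-3\right) 1 = -3$)
$o{\left(a,Z \right)} = \frac{-4 + Z}{-13 + a}$ ($o{\left(a,Z \right)} = \frac{Z - 4}{a - 13} = \frac{-4 + Z}{-13 + a}$)
$35510 - o{\left(X{\left(-11 \right)},-104 \right)} = 35510 - \frac{-4 - 104}{-13 - 3} = 35510 - \frac{1}{-16} \left(-108\right) = 35510 - \left(- \frac{1}{16}\right) \left(-108\right) = 35510 - \frac{27}{4} = \frac{142013}{4}$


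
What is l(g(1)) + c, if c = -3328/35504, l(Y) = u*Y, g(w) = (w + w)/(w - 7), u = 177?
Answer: -131129/2219 ≈ -59.094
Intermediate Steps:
g(w) = 2*w/(-7 + w) (g(w) = (2*w)/(-7 + w) = 2*w/(-7 + w))
l(Y) = 177*Y
c = -208/2219 (c = -3328*1/35504 = -208/2219 ≈ -0.093736)
l(g(1)) + c = 177*(2*1/(-7 + 1)) - 208/2219 = 177*(2*1/(-6)) - 208/2219 = 177*(2*1*(-⅙)) - 208/2219 = 177*(-⅓) - 208/2219 = -59 - 208/2219 = -131129/2219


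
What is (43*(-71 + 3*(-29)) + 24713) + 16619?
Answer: 34538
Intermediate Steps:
(43*(-71 + 3*(-29)) + 24713) + 16619 = (43*(-71 - 87) + 24713) + 16619 = (43*(-158) + 24713) + 16619 = (-6794 + 24713) + 16619 = 17919 + 16619 = 34538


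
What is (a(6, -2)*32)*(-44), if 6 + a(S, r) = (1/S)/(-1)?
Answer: 26048/3 ≈ 8682.7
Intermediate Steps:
a(S, r) = -6 - 1/S (a(S, r) = -6 + (1/S)/(-1) = -6 - 1/S)
(a(6, -2)*32)*(-44) = ((-6 - 1/6)*32)*(-44) = ((-6 - 1*⅙)*32)*(-44) = ((-6 - ⅙)*32)*(-44) = -37/6*32*(-44) = -592/3*(-44) = 26048/3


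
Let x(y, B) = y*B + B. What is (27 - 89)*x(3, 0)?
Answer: 0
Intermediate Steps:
x(y, B) = B + B*y (x(y, B) = B*y + B = B + B*y)
(27 - 89)*x(3, 0) = (27 - 89)*(0*(1 + 3)) = -0*4 = -62*0 = 0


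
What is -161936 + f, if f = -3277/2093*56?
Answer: -48445080/299 ≈ -1.6202e+5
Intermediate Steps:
f = -26216/299 (f = -3277*1/2093*56 = -3277/2093*56 = -26216/299 ≈ -87.679)
-161936 + f = -161936 - 26216/299 = -48445080/299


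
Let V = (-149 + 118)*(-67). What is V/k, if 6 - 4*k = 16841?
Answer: -8308/16835 ≈ -0.49350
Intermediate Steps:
k = -16835/4 (k = 3/2 - 1/4*16841 = 3/2 - 16841/4 = -16835/4 ≈ -4208.8)
V = 2077 (V = -31*(-67) = 2077)
V/k = 2077/(-16835/4) = 2077*(-4/16835) = -8308/16835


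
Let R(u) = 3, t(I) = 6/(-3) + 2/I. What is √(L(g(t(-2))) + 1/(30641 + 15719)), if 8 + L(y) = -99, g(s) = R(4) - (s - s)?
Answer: I*√57492415210/23180 ≈ 10.344*I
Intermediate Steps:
t(I) = -2 + 2/I (t(I) = 6*(-⅓) + 2/I = -2 + 2/I)
g(s) = 3 (g(s) = 3 - (s - s) = 3 - 1*0 = 3 + 0 = 3)
L(y) = -107 (L(y) = -8 - 99 = -107)
√(L(g(t(-2))) + 1/(30641 + 15719)) = √(-107 + 1/(30641 + 15719)) = √(-107 + 1/46360) = √(-4960519/46360) = I*√57492415210/23180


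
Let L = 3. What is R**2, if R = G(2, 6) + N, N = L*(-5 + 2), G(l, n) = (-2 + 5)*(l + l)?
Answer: 9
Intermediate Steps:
G(l, n) = 6*l (G(l, n) = 3*(2*l) = 6*l)
N = -9 (N = 3*(-5 + 2) = 3*(-3) = -9)
R = 3 (R = 6*2 - 9 = 12 - 9 = 3)
R**2 = 3**2 = 9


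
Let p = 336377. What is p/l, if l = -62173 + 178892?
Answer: 336377/116719 ≈ 2.8819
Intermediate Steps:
l = 116719
p/l = 336377/116719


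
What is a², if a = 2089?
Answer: 4363921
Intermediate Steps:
a² = 2089² = 4363921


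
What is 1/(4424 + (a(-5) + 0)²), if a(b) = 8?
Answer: 1/4488 ≈ 0.00022282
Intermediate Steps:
1/(4424 + (a(-5) + 0)²) = 1/(4424 + (8 + 0)²) = 1/(4424 + 8²) = 1/(4424 + 64) = 1/4488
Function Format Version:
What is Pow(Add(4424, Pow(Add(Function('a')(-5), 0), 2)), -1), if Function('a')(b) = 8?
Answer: Rational(1, 4488) ≈ 0.00022282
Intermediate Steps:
Pow(Add(4424, Pow(Add(Function('a')(-5), 0), 2)), -1) = Pow(Add(4424, Pow(Add(8, 0), 2)), -1) = Pow(Add(4424, Pow(8, 2)), -1) = Pow(Add(4424, 64), -1) = Pow(4488, -1) = Rational(1, 4488)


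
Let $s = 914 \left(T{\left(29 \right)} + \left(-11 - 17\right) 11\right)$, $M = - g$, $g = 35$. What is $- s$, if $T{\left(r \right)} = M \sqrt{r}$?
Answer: $281512 + 31990 \sqrt{29} \approx 4.5378 \cdot 10^{5}$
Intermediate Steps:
$M = -35$ ($M = \left(-1\right) 35 = -35$)
$T{\left(r \right)} = - 35 \sqrt{r}$
$s = -281512 - 31990 \sqrt{29}$ ($s = 914 \left(- 35 \sqrt{29} + \left(-11 - 17\right) 11\right) = 914 \left(- 35 \sqrt{29} - 308\right) = 914 \left(-308 - 35 \sqrt{29}\right) = -281512 - 31990 \sqrt{29} \approx -4.5378 \cdot 10^{5}$)
$- s = - (-281512 - 31990 \sqrt{29}) = 281512 + 31990 \sqrt{29}$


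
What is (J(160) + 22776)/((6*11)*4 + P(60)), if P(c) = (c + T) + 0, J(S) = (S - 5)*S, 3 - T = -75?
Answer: 23788/201 ≈ 118.35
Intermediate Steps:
T = 78 (T = 3 - 1*(-75) = 3 + 75 = 78)
J(S) = S*(-5 + S) (J(S) = (-5 + S)*S = S*(-5 + S))
P(c) = 78 + c (P(c) = (c + 78) + 0 = (78 + c) + 0 = 78 + c)
(J(160) + 22776)/((6*11)*4 + P(60)) = (160*(-5 + 160) + 22776)/((6*11)*4 + (78 + 60)) = (160*155 + 22776)/(66*4 + 138) = (24800 + 22776)/(264 + 138) = 47576/402 = 47576*(1/402) = 23788/201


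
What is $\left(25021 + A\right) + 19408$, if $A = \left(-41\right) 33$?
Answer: $43076$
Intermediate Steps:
$A = -1353$
$\left(25021 + A\right) + 19408 = \left(25021 - 1353\right) + 19408 = 23668 + 19408 = 43076$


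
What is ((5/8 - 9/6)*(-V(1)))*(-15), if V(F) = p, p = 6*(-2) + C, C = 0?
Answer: 315/2 ≈ 157.50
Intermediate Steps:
p = -12 (p = 6*(-2) + 0 = -12 + 0 = -12)
V(F) = -12
((5/8 - 9/6)*(-V(1)))*(-15) = ((5/8 - 9/6)*(-1*(-12)))*(-15) = ((5*(⅛) - 9*⅙)*12)*(-15) = ((5/8 - 3/2)*12)*(-15) = -7/8*12*(-15) = -21/2*(-15) = 315/2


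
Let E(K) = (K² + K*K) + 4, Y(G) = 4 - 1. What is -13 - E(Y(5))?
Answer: -35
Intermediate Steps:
Y(G) = 3
E(K) = 4 + 2*K² (E(K) = (K² + K²) + 4 = 2*K² + 4 = 4 + 2*K²)
-13 - E(Y(5)) = -13 - (4 + 2*3²) = -13 - (4 + 2*9) = -13 - (4 + 18) = -13 - 1*22 = -13 - 22 = -35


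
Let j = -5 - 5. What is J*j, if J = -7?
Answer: 70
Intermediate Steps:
j = -10
J*j = -7*(-10) = 70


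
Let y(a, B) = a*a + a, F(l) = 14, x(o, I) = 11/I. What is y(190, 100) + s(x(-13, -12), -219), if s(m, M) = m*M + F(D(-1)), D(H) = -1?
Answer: 146019/4 ≈ 36505.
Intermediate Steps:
y(a, B) = a + a² (y(a, B) = a² + a = a + a²)
s(m, M) = 14 + M*m (s(m, M) = m*M + 14 = M*m + 14 = 14 + M*m)
y(190, 100) + s(x(-13, -12), -219) = 190*(1 + 190) + (14 - 2409/(-12)) = 190*191 + (14 - 2409*(-1)/12) = 36290 + (14 - 219*(-11/12)) = 36290 + (14 + 803/4) = 36290 + 859/4 = 146019/4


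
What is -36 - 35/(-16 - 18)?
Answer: -1189/34 ≈ -34.971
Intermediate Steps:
-36 - 35/(-16 - 18) = -36 - 35/(-34) = -36 - 35*(-1/34) = -36 + 35/34 = -1189/34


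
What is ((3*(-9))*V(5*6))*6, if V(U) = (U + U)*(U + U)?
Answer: -583200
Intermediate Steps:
V(U) = 4*U² (V(U) = (2*U)*(2*U) = 4*U²)
((3*(-9))*V(5*6))*6 = ((3*(-9))*(4*(5*6)²))*6 = -108*30²*6 = -108*900*6 = -27*3600*6 = -97200*6 = -583200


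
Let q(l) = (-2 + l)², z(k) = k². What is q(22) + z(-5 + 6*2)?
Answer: 449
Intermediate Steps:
q(22) + z(-5 + 6*2) = (-2 + 22)² + (-5 + 6*2)² = 20² + (-5 + 12)² = 400 + 7² = 400 + 49 = 449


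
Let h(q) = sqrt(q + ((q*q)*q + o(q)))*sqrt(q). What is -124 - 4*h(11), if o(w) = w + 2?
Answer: -124 - 4*sqrt(14905) ≈ -612.34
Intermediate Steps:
o(w) = 2 + w
h(q) = sqrt(q)*sqrt(2 + q**3 + 2*q) (h(q) = sqrt(q + ((q*q)*q + (2 + q)))*sqrt(q) = sqrt(q + (q**2*q + (2 + q)))*sqrt(q) = sqrt(q + (q**3 + (2 + q)))*sqrt(q) = sqrt(q + (2 + q + q**3))*sqrt(q) = sqrt(2 + q**3 + 2*q)*sqrt(q) = sqrt(q)*sqrt(2 + q**3 + 2*q))
-124 - 4*h(11) = -124 - 4*sqrt(11)*sqrt(2 + 11**3 + 2*11) = -124 - 4*sqrt(11)*sqrt(2 + 1331 + 22) = -124 - 4*sqrt(11)*sqrt(1355) = -124 - 4*sqrt(14905)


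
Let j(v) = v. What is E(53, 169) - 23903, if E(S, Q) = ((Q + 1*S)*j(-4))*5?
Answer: -28343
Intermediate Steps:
E(S, Q) = -20*Q - 20*S (E(S, Q) = ((Q + 1*S)*(-4))*5 = ((Q + S)*(-4))*5 = (-4*Q - 4*S)*5 = -20*Q - 20*S)
E(53, 169) - 23903 = (-20*169 - 20*53) - 23903 = (-3380 - 1060) - 23903 = -4440 - 23903 = -28343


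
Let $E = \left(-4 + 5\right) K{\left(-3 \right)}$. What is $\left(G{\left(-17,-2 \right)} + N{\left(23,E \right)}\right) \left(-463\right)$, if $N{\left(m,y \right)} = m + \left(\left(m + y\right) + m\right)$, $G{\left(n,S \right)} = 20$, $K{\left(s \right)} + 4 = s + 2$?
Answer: $-38892$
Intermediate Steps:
$K{\left(s \right)} = -2 + s$ ($K{\left(s \right)} = -4 + \left(s + 2\right) = -4 + \left(2 + s\right) = -2 + s$)
$E = -5$ ($E = \left(-4 + 5\right) \left(-2 - 3\right) = 1 \left(-5\right) = -5$)
$N{\left(m,y \right)} = y + 3 m$ ($N{\left(m,y \right)} = m + \left(y + 2 m\right) = y + 3 m$)
$\left(G{\left(-17,-2 \right)} + N{\left(23,E \right)}\right) \left(-463\right) = \left(20 + \left(-5 + 3 \cdot 23\right)\right) \left(-463\right) = \left(20 + \left(-5 + 69\right)\right) \left(-463\right) = \left(20 + 64\right) \left(-463\right) = 84 \left(-463\right) = -38892$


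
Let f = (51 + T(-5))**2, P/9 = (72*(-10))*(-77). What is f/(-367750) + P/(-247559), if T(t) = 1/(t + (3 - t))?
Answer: -828651984622/409679200125 ≈ -2.0227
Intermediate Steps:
P = 498960 (P = 9*((72*(-10))*(-77)) = 9*(-720*(-77)) = 9*55440 = 498960)
T(t) = 1/3
f = 23716/9 (f = (51 + 1/3)**2 = (154/3)**2 = 23716/9 ≈ 2635.1)
f/(-367750) + P/(-247559) = (23716/9)/(-367750) + 498960/(-247559) = (23716/9)*(-1/367750) + 498960*(-1/247559) = -11858/1654875 - 498960/247559 = -828651984622/409679200125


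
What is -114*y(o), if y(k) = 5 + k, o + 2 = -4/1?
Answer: 114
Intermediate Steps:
o = -6 (o = -2 - 4/1 = -2 - 4*1 = -2 - 4 = -6)
-114*y(o) = -114*(5 - 6) = -114*(-1) = 114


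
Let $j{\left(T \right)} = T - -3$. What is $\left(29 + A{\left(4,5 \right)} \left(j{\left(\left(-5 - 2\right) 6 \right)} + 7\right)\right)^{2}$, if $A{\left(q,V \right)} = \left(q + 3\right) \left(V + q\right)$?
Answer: $3948169$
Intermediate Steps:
$j{\left(T \right)} = 3 + T$ ($j{\left(T \right)} = T + 3 = 3 + T$)
$A{\left(q,V \right)} = \left(3 + q\right) \left(V + q\right)$
$\left(29 + A{\left(4,5 \right)} \left(j{\left(\left(-5 - 2\right) 6 \right)} + 7\right)\right)^{2} = \left(29 + \left(4^{2} + 3 \cdot 5 + 3 \cdot 4 + 5 \cdot 4\right) \left(\left(3 + \left(-5 - 2\right) 6\right) + 7\right)\right)^{2} = \left(29 + \left(16 + 15 + 12 + 20\right) \left(\left(3 - 42\right) + 7\right)\right)^{2} = \left(29 + 63 \left(\left(3 - 42\right) + 7\right)\right)^{2} = \left(29 + 63 \left(-39 + 7\right)\right)^{2} = \left(29 + 63 \left(-32\right)\right)^{2} = \left(29 - 2016\right)^{2} = \left(-1987\right)^{2} = 3948169$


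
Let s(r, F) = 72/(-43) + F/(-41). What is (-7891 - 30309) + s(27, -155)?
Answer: -67342887/1763 ≈ -38198.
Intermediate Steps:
s(r, F) = -72/43 - F/41 (s(r, F) = 72*(-1/43) + F*(-1/41) = -72/43 - F/41)
(-7891 - 30309) + s(27, -155) = (-7891 - 30309) + (-72/43 - 1/41*(-155)) = -38200 + (-72/43 + 155/41) = -38200 + 3713/1763 = -67342887/1763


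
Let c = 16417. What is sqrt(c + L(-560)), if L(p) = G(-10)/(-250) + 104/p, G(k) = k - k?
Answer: sqrt(80442390)/70 ≈ 128.13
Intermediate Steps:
G(k) = 0
L(p) = 104/p (L(p) = 0/(-250) + 104/p = 0*(-1/250) + 104/p = 0 + 104/p = 104/p)
sqrt(c + L(-560)) = sqrt(16417 + 104/(-560)) = sqrt(16417 + 104*(-1/560)) = sqrt(16417 - 13/70) = sqrt(1149177/70) = sqrt(80442390)/70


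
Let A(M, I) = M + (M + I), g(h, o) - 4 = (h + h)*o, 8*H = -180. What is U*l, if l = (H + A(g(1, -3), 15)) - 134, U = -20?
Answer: 2910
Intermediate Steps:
H = -45/2 (H = (1/8)*(-180) = -45/2 ≈ -22.500)
g(h, o) = 4 + 2*h*o (g(h, o) = 4 + (h + h)*o = 4 + (2*h)*o = 4 + 2*h*o)
A(M, I) = I + 2*M (A(M, I) = M + (I + M) = I + 2*M)
l = -291/2 (l = (-45/2 + (15 + 2*(4 + 2*1*(-3)))) - 134 = (-45/2 + (15 + 2*(4 - 6))) - 134 = (-45/2 + (15 + 2*(-2))) - 134 = (-45/2 + (15 - 4)) - 134 = (-45/2 + 11) - 134 = -23/2 - 134 = -291/2 ≈ -145.50)
U*l = -20*(-291/2) = 2910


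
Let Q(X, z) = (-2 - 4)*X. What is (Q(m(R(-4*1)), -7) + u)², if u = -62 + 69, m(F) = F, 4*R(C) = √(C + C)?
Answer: 31 - 42*I*√2 ≈ 31.0 - 59.397*I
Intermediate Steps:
R(C) = √2*√C/4 (R(C) = √(C + C)/4 = √(2*C)/4 = (√2*√C)/4 = √2*√C/4)
u = 7
Q(X, z) = -6*X
(Q(m(R(-4*1)), -7) + u)² = (-3*√2*√(-4*1)/2 + 7)² = (-3*√2*√(-4)/2 + 7)² = (-3*√2*2*I/2 + 7)² = (-3*I*√2 + 7)² = (7 - 3*I*√2)²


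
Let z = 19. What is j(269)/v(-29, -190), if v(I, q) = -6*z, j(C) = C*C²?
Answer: -19465109/114 ≈ -1.7075e+5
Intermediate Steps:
j(C) = C³
v(I, q) = -114 (v(I, q) = -6*19 = -114)
j(269)/v(-29, -190) = 269³/(-114) = 19465109*(-1/114) = -19465109/114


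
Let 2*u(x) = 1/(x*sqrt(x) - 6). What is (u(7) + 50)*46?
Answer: 706238/307 + 161*sqrt(7)/307 ≈ 2301.8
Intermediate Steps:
u(x) = 1/(2*(-6 + x**(3/2))) (u(x) = 1/(2*(x*sqrt(x) - 6)) = 1/(2*(x**(3/2) - 6)) = 1/(2*(-6 + x**(3/2))))
(u(7) + 50)*46 = (1/(2*(-6 + 7**(3/2))) + 50)*46 = (1/(2*(-6 + 7*sqrt(7))) + 50)*46 = (50 + 1/(2*(-6 + 7*sqrt(7))))*46 = 2300 + 23/(-6 + 7*sqrt(7))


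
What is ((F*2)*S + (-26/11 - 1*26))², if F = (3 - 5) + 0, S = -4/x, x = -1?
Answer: 238144/121 ≈ 1968.1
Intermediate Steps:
S = 4 (S = -4/(-1) = -4*(-1) = 4)
F = -2 (F = -2 + 0 = -2)
((F*2)*S + (-26/11 - 1*26))² = (-2*2*4 + (-26/11 - 1*26))² = (-4*4 + (-26*1/11 - 26))² = (-16 + (-26/11 - 26))² = (-16 - 312/11)² = (-488/11)² = 238144/121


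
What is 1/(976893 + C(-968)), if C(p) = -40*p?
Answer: 1/1015613 ≈ 9.8463e-7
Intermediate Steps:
1/(976893 + C(-968)) = 1/(976893 - 40*(-968)) = 1/(976893 + 38720) = 1/1015613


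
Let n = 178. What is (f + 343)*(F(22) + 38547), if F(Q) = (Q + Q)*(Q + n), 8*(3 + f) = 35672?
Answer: 227218253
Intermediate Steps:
f = 4456 (f = -3 + (⅛)*35672 = -3 + 4459 = 4456)
F(Q) = 2*Q*(178 + Q) (F(Q) = (Q + Q)*(Q + 178) = (2*Q)*(178 + Q) = 2*Q*(178 + Q))
(f + 343)*(F(22) + 38547) = (4456 + 343)*(2*22*(178 + 22) + 38547) = 4799*(2*22*200 + 38547) = 4799*(8800 + 38547) = 4799*47347 = 227218253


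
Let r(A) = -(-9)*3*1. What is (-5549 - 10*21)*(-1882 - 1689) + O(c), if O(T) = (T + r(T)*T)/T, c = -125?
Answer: 20565417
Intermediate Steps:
r(A) = 27 (r(A) = -3*(-9)*1 = 27*1 = 27)
O(T) = 28 (O(T) = (T + 27*T)/T = (28*T)/T = 28)
(-5549 - 10*21)*(-1882 - 1689) + O(c) = (-5549 - 10*21)*(-1882 - 1689) + 28 = (-5549 - 210)*(-3571) + 28 = -5759*(-3571) + 28 = 20565389 + 28 = 20565417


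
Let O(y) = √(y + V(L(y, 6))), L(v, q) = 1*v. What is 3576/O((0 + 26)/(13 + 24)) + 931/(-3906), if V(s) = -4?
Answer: -133/558 - 1788*I*√4514/61 ≈ -0.23835 - 1969.3*I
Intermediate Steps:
L(v, q) = v
O(y) = √(-4 + y) (O(y) = √(y - 4) = √(-4 + y))
3576/O((0 + 26)/(13 + 24)) + 931/(-3906) = 3576/(√(-4 + (0 + 26)/(13 + 24))) + 931/(-3906) = 3576/(√(-4 + 26/37)) + 931*(-1/3906) = 3576/(√(-4 + 26*(1/37))) - 133/558 = 3576/(√(-4 + 26/37)) - 133/558 = 3576/(√(-122/37)) - 133/558 = 3576/((I*√4514/37)) - 133/558 = 3576*(-I*√4514/122) - 133/558 = -1788*I*√4514/61 - 133/558 = -133/558 - 1788*I*√4514/61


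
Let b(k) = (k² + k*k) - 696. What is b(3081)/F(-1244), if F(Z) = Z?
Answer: -9492213/622 ≈ -15261.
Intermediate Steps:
b(k) = -696 + 2*k² (b(k) = (k² + k²) - 696 = 2*k² - 696 = -696 + 2*k²)
b(3081)/F(-1244) = (-696 + 2*3081²)/(-1244) = (-696 + 2*9492561)*(-1/1244) = (-696 + 18985122)*(-1/1244) = 18984426*(-1/1244) = -9492213/622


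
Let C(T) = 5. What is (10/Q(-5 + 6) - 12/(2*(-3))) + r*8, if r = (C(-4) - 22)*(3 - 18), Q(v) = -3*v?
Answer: 6116/3 ≈ 2038.7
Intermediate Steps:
r = 255 (r = (5 - 22)*(3 - 18) = -17*(-15) = 255)
(10/Q(-5 + 6) - 12/(2*(-3))) + r*8 = (10/((-3*(-5 + 6))) - 12/(2*(-3))) + 255*8 = (10/((-3*1)) - 12/(-6)) + 2040 = (10/(-3) - 12*(-⅙)) + 2040 = (10*(-⅓) + 2) + 2040 = (-10/3 + 2) + 2040 = -4/3 + 2040 = 6116/3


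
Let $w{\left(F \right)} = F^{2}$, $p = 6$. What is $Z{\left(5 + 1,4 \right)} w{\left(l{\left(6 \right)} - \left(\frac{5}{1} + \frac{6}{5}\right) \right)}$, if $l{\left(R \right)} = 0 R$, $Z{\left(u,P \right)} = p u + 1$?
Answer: $\frac{35557}{25} \approx 1422.3$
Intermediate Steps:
$Z{\left(u,P \right)} = 1 + 6 u$ ($Z{\left(u,P \right)} = 6 u + 1 = 1 + 6 u$)
$l{\left(R \right)} = 0$
$Z{\left(5 + 1,4 \right)} w{\left(l{\left(6 \right)} - \left(\frac{5}{1} + \frac{6}{5}\right) \right)} = \left(1 + 6 \left(5 + 1\right)\right) \left(0 - \left(\frac{5}{1} + \frac{6}{5}\right)\right)^{2} = \left(1 + 6 \cdot 6\right) \left(0 - \left(5 \cdot 1 + 6 \cdot \frac{1}{5}\right)\right)^{2} = \left(1 + 36\right) \left(0 - \left(5 + \frac{6}{5}\right)\right)^{2} = 37 \left(0 - \frac{31}{5}\right)^{2} = 37 \left(- \frac{31}{5}\right)^{2} = 37 \cdot \frac{961}{25} = \frac{35557}{25}$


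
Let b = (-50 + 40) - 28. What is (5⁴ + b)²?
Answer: 344569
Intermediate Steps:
b = -38 (b = -10 - 28 = -38)
(5⁴ + b)² = (5⁴ - 38)² = (625 - 38)² = 587² = 344569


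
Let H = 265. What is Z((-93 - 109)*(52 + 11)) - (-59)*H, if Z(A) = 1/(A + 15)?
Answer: 198736484/12711 ≈ 15635.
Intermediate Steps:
Z(A) = 1/(15 + A)
Z((-93 - 109)*(52 + 11)) - (-59)*H = 1/(15 + (-93 - 109)*(52 + 11)) - (-59)*265 = 1/(15 - 202*63) - 1*(-15635) = 1/(15 - 12726) + 15635 = 1/(-12711) + 15635 = -1/12711 + 15635 = 198736484/12711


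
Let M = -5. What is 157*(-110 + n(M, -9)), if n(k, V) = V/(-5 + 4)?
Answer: -15857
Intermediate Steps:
n(k, V) = -V (n(k, V) = V/(-1) = V*(-1) = -V)
157*(-110 + n(M, -9)) = 157*(-110 - 1*(-9)) = 157*(-110 + 9) = 157*(-101) = -15857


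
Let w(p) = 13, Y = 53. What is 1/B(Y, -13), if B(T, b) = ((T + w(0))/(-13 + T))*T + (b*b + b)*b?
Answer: -20/38811 ≈ -0.00051532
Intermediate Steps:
B(T, b) = b*(b + b²) + T*(13 + T)/(-13 + T) (B(T, b) = ((T + 13)/(-13 + T))*T + (b*b + b)*b = ((13 + T)/(-13 + T))*T + (b² + b)*b = ((13 + T)/(-13 + T))*T + (b + b²)*b = T*(13 + T)/(-13 + T) + b*(b + b²) = b*(b + b²) + T*(13 + T)/(-13 + T))
1/B(Y, -13) = 1/((53² - 13*(-13)² - 13*(-13)³ + 13*53 + 53*(-13)² + 53*(-13)³)/(-13 + 53)) = 1/((2809 - 13*169 - 13*(-2197) + 689 + 53*169 + 53*(-2197))/40) = 1/((2809 - 2197 + 28561 + 689 + 8957 - 116441)/40) = 1/((1/40)*(-77622)) = 1/(-38811/20) = -20/38811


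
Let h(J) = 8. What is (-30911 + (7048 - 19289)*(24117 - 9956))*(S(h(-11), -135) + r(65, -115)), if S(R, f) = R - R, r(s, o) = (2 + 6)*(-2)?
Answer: 2774011392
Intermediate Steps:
r(s, o) = -16 (r(s, o) = 8*(-2) = -16)
S(R, f) = 0
(-30911 + (7048 - 19289)*(24117 - 9956))*(S(h(-11), -135) + r(65, -115)) = (-30911 + (7048 - 19289)*(24117 - 9956))*(0 - 16) = (-30911 - 12241*14161)*(-16) = (-30911 - 173344801)*(-16) = -173375712*(-16) = 2774011392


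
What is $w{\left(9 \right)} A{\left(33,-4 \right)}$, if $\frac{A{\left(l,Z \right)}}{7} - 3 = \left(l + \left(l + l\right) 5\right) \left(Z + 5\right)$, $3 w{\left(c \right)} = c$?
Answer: $7686$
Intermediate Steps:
$w{\left(c \right)} = \frac{c}{3}$
$A{\left(l,Z \right)} = 21 + 77 l \left(5 + Z\right)$ ($A{\left(l,Z \right)} = 21 + 7 \left(l + \left(l + l\right) 5\right) \left(Z + 5\right) = 21 + 7 \left(l + 2 l 5\right) \left(5 + Z\right) = 21 + 7 \left(l + 10 l\right) \left(5 + Z\right) = 21 + 7 \cdot 11 l \left(5 + Z\right) = 21 + 77 l \left(5 + Z\right)$)
$w{\left(9 \right)} A{\left(33,-4 \right)} = \frac{1}{3} \cdot 9 \left(21 + 385 \cdot 33 + 77 \left(-4\right) 33\right) = 3 \left(21 + 12705 - 10164\right) = 3 \cdot 2562 = 7686$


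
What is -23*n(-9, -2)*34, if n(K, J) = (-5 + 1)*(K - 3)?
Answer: -37536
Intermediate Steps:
n(K, J) = 12 - 4*K (n(K, J) = -4*(-3 + K) = 12 - 4*K)
-23*n(-9, -2)*34 = -23*(12 - 4*(-9))*34 = -23*(12 + 36)*34 = -23*48*34 = -1104*34 = -37536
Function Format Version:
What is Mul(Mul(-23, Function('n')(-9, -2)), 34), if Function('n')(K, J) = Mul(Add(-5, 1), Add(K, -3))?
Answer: -37536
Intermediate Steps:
Function('n')(K, J) = Add(12, Mul(-4, K)) (Function('n')(K, J) = Mul(-4, Add(-3, K)) = Add(12, Mul(-4, K)))
Mul(Mul(-23, Function('n')(-9, -2)), 34) = Mul(Mul(-23, Add(12, Mul(-4, -9))), 34) = Mul(Mul(-23, Add(12, 36)), 34) = Mul(Mul(-23, 48), 34) = Mul(-1104, 34) = -37536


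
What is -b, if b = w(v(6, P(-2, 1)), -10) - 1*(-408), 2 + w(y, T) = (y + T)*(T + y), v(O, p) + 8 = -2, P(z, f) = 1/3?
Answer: -806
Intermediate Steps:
P(z, f) = ⅓
v(O, p) = -10 (v(O, p) = -8 - 2 = -10)
w(y, T) = -2 + (T + y)² (w(y, T) = -2 + (y + T)*(T + y) = -2 + (T + y)*(T + y) = -2 + (T + y)²)
b = 806 (b = (-2 + (-10 - 10)²) - 1*(-408) = (-2 + (-20)²) + 408 = (-2 + 400) + 408 = 398 + 408 = 806)
-b = -1*806 = -806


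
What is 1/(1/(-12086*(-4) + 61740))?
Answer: 110084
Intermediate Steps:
1/(1/(-12086*(-4) + 61740)) = 1/(1/(48344 + 61740)) = 1/(1/110084) = 110084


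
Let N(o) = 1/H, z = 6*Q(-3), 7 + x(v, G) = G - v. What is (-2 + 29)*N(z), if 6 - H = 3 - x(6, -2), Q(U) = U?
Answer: -9/4 ≈ -2.2500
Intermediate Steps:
x(v, G) = -7 + G - v (x(v, G) = -7 + (G - v) = -7 + G - v)
H = -12 (H = 6 - (3 - (-7 - 2 - 1*6)) = 6 - (3 - (-7 - 2 - 6)) = 6 - (3 - 1*(-15)) = 6 - (3 + 15) = 6 - 1*18 = 6 - 18 = -12)
z = -18 (z = 6*(-3) = -18)
N(o) = -1/12 (N(o) = 1/(-12) = -1/12)
(-2 + 29)*N(z) = (-2 + 29)*(-1/12) = 27*(-1/12) = -9/4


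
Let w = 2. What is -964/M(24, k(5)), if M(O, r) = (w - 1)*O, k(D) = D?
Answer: -241/6 ≈ -40.167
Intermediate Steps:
M(O, r) = O (M(O, r) = (2 - 1)*O = 1*O = O)
-964/M(24, k(5)) = -964/24 = -964*1/24 = -241/6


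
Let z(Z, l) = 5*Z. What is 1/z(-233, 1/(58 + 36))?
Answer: -1/1165 ≈ -0.00085837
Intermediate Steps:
1/z(-233, 1/(58 + 36)) = 1/(5*(-233)) = 1/(-1165) = -1/1165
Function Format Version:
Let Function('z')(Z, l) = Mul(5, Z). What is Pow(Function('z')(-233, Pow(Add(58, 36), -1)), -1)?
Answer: Rational(-1, 1165) ≈ -0.00085837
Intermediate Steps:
Pow(Function('z')(-233, Pow(Add(58, 36), -1)), -1) = Pow(Mul(5, -233), -1) = Pow(-1165, -1) = Rational(-1, 1165)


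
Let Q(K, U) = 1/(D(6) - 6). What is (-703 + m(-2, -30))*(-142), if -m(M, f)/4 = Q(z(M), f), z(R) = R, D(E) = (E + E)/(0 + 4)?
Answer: 298910/3 ≈ 99637.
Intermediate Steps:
D(E) = E/2 (D(E) = (2*E)/4 = (2*E)*(1/4) = E/2)
Q(K, U) = -1/3 (Q(K, U) = 1/((1/2)*6 - 6) = 1/(3 - 6) = 1/(-3) = -1/3)
m(M, f) = 4/3 (m(M, f) = -4*(-1/3) = 4/3)
(-703 + m(-2, -30))*(-142) = (-703 + 4/3)*(-142) = -2105/3*(-142) = 298910/3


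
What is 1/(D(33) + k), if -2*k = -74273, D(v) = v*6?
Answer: 2/74669 ≈ 2.6785e-5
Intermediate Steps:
D(v) = 6*v
k = 74273/2 (k = -1/2*(-74273) = 74273/2 ≈ 37137.)
1/(D(33) + k) = 1/(6*33 + 74273/2) = 1/(198 + 74273/2) = 1/(74669/2) = 2/74669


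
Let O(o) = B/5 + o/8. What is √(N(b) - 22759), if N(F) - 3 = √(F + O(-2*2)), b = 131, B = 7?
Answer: √(-2275600 + 10*√13190)/10 ≈ 150.81*I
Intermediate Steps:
O(o) = 7/5 + o/8
N(F) = 3 + √(9/10 + F) (N(F) = 3 + √(F + (7/5 + (-2*2)/8)) = 3 + √(F + (7/5 + (⅛)*(-4))) = 3 + √(F + (7/5 - ½)) = 3 + √(F + 9/10) = 3 + √(9/10 + F))
√(N(b) - 22759) = √((3 + √(90 + 100*131)/10) - 22759) = √((3 + √(90 + 13100)/10) - 22759) = √((3 + √13190/10) - 22759) = √(-22756 + √13190/10)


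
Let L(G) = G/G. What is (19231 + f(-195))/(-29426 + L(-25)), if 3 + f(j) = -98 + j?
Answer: -3787/5885 ≈ -0.64350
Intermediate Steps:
L(G) = 1
f(j) = -101 + j (f(j) = -3 + (-98 + j) = -101 + j)
(19231 + f(-195))/(-29426 + L(-25)) = (19231 + (-101 - 195))/(-29426 + 1) = (19231 - 296)/(-29425) = 18935*(-1/29425) = -3787/5885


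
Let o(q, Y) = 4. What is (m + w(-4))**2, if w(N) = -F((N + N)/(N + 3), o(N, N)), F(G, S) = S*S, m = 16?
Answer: 0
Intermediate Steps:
F(G, S) = S**2
w(N) = -16 (w(N) = -1*4**2 = -1*16 = -16)
(m + w(-4))**2 = (16 - 16)**2 = 0**2 = 0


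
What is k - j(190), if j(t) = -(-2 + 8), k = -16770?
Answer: -16764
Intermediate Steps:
j(t) = -6 (j(t) = -1*6 = -6)
k - j(190) = -16770 - 1*(-6) = -16770 + 6 = -16764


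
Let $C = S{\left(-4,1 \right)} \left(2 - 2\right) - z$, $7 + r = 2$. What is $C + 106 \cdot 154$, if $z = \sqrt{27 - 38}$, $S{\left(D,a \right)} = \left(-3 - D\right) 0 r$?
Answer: $16324 - i \sqrt{11} \approx 16324.0 - 3.3166 i$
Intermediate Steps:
$r = -5$ ($r = -7 + 2 = -5$)
$S{\left(D,a \right)} = 0$ ($S{\left(D,a \right)} = \left(-3 - D\right) 0 \left(-5\right) = 0 \left(-5\right) = 0$)
$z = i \sqrt{11}$ ($z = \sqrt{-11} = i \sqrt{11} \approx 3.3166 i$)
$C = - i \sqrt{11}$ ($C = 0 \left(2 - 2\right) - i \sqrt{11} = 0 \cdot 0 - i \sqrt{11} = 0 - i \sqrt{11} = - i \sqrt{11} \approx - 3.3166 i$)
$C + 106 \cdot 154 = - i \sqrt{11} + 106 \cdot 154 = - i \sqrt{11} + 16324 = 16324 - i \sqrt{11}$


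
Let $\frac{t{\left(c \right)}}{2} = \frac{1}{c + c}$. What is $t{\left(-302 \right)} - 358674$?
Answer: $- \frac{108319549}{302} \approx -3.5867 \cdot 10^{5}$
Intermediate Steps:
$t{\left(c \right)} = \frac{1}{c}$ ($t{\left(c \right)} = \frac{2}{c + c} = \frac{2}{2 c} = 2 \frac{1}{2 c} = \frac{1}{c}$)
$t{\left(-302 \right)} - 358674 = \frac{1}{-302} - 358674 = - \frac{1}{302} - 358674 = - \frac{108319549}{302}$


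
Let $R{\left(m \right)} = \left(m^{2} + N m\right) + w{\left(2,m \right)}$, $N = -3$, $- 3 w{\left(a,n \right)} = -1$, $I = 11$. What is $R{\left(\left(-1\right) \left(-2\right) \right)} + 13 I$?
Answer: $\frac{424}{3} \approx 141.33$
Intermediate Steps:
$w{\left(a,n \right)} = \frac{1}{3}$ ($w{\left(a,n \right)} = \left(- \frac{1}{3}\right) \left(-1\right) = \frac{1}{3}$)
$R{\left(m \right)} = \frac{1}{3} + m^{2} - 3 m$ ($R{\left(m \right)} = \left(m^{2} - 3 m\right) + \frac{1}{3} = \frac{1}{3} + m^{2} - 3 m$)
$R{\left(\left(-1\right) \left(-2\right) \right)} + 13 I = \left(\frac{1}{3} + \left(\left(-1\right) \left(-2\right)\right)^{2} - 3 \left(\left(-1\right) \left(-2\right)\right)\right) + 13 \cdot 11 = \left(\frac{1}{3} + 2^{2} - 6\right) + 143 = \left(\frac{1}{3} + 4 - 6\right) + 143 = - \frac{5}{3} + 143 = \frac{424}{3}$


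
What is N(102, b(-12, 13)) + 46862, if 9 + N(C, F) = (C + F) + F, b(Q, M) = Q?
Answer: 46931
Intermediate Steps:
N(C, F) = -9 + C + 2*F (N(C, F) = -9 + ((C + F) + F) = -9 + (C + 2*F) = -9 + C + 2*F)
N(102, b(-12, 13)) + 46862 = (-9 + 102 + 2*(-12)) + 46862 = (-9 + 102 - 24) + 46862 = 69 + 46862 = 46931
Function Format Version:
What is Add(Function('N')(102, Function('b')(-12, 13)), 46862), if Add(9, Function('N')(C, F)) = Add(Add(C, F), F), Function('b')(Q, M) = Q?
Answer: 46931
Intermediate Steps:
Function('N')(C, F) = Add(-9, C, Mul(2, F)) (Function('N')(C, F) = Add(-9, Add(Add(C, F), F)) = Add(-9, Add(C, Mul(2, F))) = Add(-9, C, Mul(2, F)))
Add(Function('N')(102, Function('b')(-12, 13)), 46862) = Add(Add(-9, 102, Mul(2, -12)), 46862) = Add(Add(-9, 102, -24), 46862) = Add(69, 46862) = 46931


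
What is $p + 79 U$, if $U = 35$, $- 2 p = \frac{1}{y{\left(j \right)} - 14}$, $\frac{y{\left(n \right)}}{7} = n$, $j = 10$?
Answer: $\frac{309679}{112} \approx 2765.0$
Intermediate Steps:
$y{\left(n \right)} = 7 n$
$p = - \frac{1}{112}$ ($p = - \frac{1}{2 \left(7 \cdot 10 - 14\right)} = - \frac{1}{2 \left(70 - 14\right)} = - \frac{1}{2 \cdot 56} = \left(- \frac{1}{2}\right) \frac{1}{56} = - \frac{1}{112} \approx -0.0089286$)
$p + 79 U = - \frac{1}{112} + 79 \cdot 35 = - \frac{1}{112} + 2765 = \frac{309679}{112}$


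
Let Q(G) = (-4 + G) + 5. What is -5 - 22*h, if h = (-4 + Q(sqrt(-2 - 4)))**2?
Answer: -71 + 132*I*sqrt(6) ≈ -71.0 + 323.33*I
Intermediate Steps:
Q(G) = 1 + G
h = (-3 + I*sqrt(6))**2 (h = (-4 + (1 + sqrt(-2 - 4)))**2 = (-4 + (1 + sqrt(-6)))**2 = (-4 + (1 + I*sqrt(6)))**2 = (-3 + I*sqrt(6))**2 ≈ 3.0 - 14.697*I)
-5 - 22*h = -5 - 22*(3 - I*sqrt(6))**2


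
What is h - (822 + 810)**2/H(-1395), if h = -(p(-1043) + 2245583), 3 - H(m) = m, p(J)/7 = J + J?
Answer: -520262477/233 ≈ -2.2329e+6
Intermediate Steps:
p(J) = 14*J (p(J) = 7*(J + J) = 7*(2*J) = 14*J)
H(m) = 3 - m
h = -2230981 (h = -(14*(-1043) + 2245583) = -(-14602 + 2245583) = -1*2230981 = -2230981)
h - (822 + 810)**2/H(-1395) = -2230981 - (822 + 810)**2/(3 - 1*(-1395)) = -2230981 - 1632**2/(3 + 1395) = -2230981 - 2663424/1398 = -2230981 - 1*443904/233 = -2230981 - 443904/233 = -520262477/233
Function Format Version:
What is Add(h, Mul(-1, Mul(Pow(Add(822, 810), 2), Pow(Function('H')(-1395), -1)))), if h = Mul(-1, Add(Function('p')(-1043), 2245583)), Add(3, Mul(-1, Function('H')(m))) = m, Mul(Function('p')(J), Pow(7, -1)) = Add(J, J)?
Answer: Rational(-520262477, 233) ≈ -2.2329e+6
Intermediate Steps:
Function('p')(J) = Mul(14, J) (Function('p')(J) = Mul(7, Add(J, J)) = Mul(7, Mul(2, J)) = Mul(14, J))
Function('H')(m) = Add(3, Mul(-1, m))
h = -2230981 (h = Mul(-1, Add(Mul(14, -1043), 2245583)) = Mul(-1, Add(-14602, 2245583)) = Mul(-1, 2230981) = -2230981)
Add(h, Mul(-1, Mul(Pow(Add(822, 810), 2), Pow(Function('H')(-1395), -1)))) = Add(-2230981, Mul(-1, Mul(Pow(Add(822, 810), 2), Pow(Add(3, Mul(-1, -1395)), -1)))) = Add(-2230981, Mul(-1, Mul(Pow(1632, 2), Pow(Add(3, 1395), -1)))) = Add(-2230981, Mul(-1, Mul(2663424, Pow(1398, -1)))) = Add(-2230981, Mul(-1, Mul(2663424, Rational(1, 1398)))) = Add(-2230981, Mul(-1, Rational(443904, 233))) = Add(-2230981, Rational(-443904, 233)) = Rational(-520262477, 233)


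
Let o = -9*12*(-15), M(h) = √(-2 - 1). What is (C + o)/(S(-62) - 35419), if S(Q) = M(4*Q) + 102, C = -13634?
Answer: 212149219/623645246 + 6007*I*√3/623645246 ≈ 0.34018 + 1.6683e-5*I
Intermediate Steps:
M(h) = I*√3 (M(h) = √(-3) = I*√3)
S(Q) = 102 + I*√3 (S(Q) = I*√3 + 102 = 102 + I*√3)
o = 1620 (o = -108*(-15) = 1620)
(C + o)/(S(-62) - 35419) = (-13634 + 1620)/((102 + I*√3) - 35419) = -12014/(-35317 + I*√3)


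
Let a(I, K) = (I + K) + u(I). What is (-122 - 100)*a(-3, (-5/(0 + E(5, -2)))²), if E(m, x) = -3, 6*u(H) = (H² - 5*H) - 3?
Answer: -2183/3 ≈ -727.67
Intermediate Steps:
u(H) = -½ - 5*H/6 + H²/6 (u(H) = ((H² - 5*H) - 3)/6 = (-3 + H² - 5*H)/6 = -½ - 5*H/6 + H²/6)
a(I, K) = -½ + K + I/6 + I²/6 (a(I, K) = (I + K) + (-½ - 5*I/6 + I²/6) = -½ + K + I/6 + I²/6)
(-122 - 100)*a(-3, (-5/(0 + E(5, -2)))²) = (-122 - 100)*(-½ + (-5/(0 - 3))² + (⅙)*(-3) + (⅙)*(-3)²) = -222*(-½ + (-5/(-3))² - ½ + (⅙)*9) = -222*(-½ + (-⅓*(-5))² - ½ + 3/2) = -222*(-½ + (5/3)² - ½ + 3/2) = -222*(-½ + 25/9 - ½ + 3/2) = -222*59/18 = -2183/3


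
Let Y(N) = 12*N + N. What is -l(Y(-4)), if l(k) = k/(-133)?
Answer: -52/133 ≈ -0.39098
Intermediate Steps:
Y(N) = 13*N
l(k) = -k/133 (l(k) = k*(-1/133) = -k/133)
-l(Y(-4)) = -(-1)*13*(-4)/133 = -(-1)*(-52)/133 = -1*52/133 = -52/133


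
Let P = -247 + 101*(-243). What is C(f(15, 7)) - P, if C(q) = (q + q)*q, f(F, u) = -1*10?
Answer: 24990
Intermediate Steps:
P = -24790 (P = -247 - 24543 = -24790)
f(F, u) = -10
C(q) = 2*q² (C(q) = (2*q)*q = 2*q²)
C(f(15, 7)) - P = 2*(-10)² - 1*(-24790) = 2*100 + 24790 = 200 + 24790 = 24990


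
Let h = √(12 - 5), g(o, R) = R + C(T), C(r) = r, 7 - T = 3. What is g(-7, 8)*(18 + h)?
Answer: 216 + 12*√7 ≈ 247.75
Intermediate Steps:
T = 4 (T = 7 - 1*3 = 7 - 3 = 4)
g(o, R) = 4 + R (g(o, R) = R + 4 = 4 + R)
h = √7 ≈ 2.6458
g(-7, 8)*(18 + h) = (4 + 8)*(18 + √7) = 12*(18 + √7) = 216 + 12*√7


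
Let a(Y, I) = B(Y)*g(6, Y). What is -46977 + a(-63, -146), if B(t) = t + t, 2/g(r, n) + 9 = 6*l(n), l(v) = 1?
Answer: -46893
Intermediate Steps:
g(r, n) = -⅔ (g(r, n) = 2/(-9 + 6*1) = 2/(-9 + 6) = 2/(-3) = 2*(-⅓) = -⅔)
B(t) = 2*t
a(Y, I) = -4*Y/3 (a(Y, I) = (2*Y)*(-⅔) = -4*Y/3)
-46977 + a(-63, -146) = -46977 - 4/3*(-63) = -46977 + 84 = -46893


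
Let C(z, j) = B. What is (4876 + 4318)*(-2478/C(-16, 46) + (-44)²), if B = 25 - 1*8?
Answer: 279810196/17 ≈ 1.6459e+7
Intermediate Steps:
B = 17 (B = 25 - 8 = 17)
C(z, j) = 17
(4876 + 4318)*(-2478/C(-16, 46) + (-44)²) = (4876 + 4318)*(-2478/17 + (-44)²) = 9194*(-2478*1/17 + 1936) = 9194*(-2478/17 + 1936) = 9194*(30434/17) = 279810196/17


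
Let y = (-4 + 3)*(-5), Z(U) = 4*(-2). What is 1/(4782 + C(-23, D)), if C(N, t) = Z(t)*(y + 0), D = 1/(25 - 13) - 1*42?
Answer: 1/4742 ≈ 0.00021088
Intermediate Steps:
Z(U) = -8
y = 5 (y = -1*(-5) = 5)
D = -503/12 (D = 1/12 - 42 = -503/12 ≈ -41.917)
C(N, t) = -40 (C(N, t) = -8*(5 + 0) = -8*5 = -40)
1/(4782 + C(-23, D)) = 1/(4782 - 40) = 1/4742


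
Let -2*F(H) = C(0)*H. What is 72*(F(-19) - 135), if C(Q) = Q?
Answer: -9720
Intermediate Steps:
F(H) = 0 (F(H) = -0*H = -½*0 = 0)
72*(F(-19) - 135) = 72*(0 - 135) = 72*(-135) = -9720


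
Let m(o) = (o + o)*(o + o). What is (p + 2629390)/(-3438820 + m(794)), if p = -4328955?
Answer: 1699565/917076 ≈ 1.8532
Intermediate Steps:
m(o) = 4*o² (m(o) = (2*o)*(2*o) = 4*o²)
(p + 2629390)/(-3438820 + m(794)) = (-4328955 + 2629390)/(-3438820 + 4*794²) = -1699565/(-3438820 + 4*630436) = -1699565/(-3438820 + 2521744) = -1699565/(-917076) = -1699565*(-1/917076) = 1699565/917076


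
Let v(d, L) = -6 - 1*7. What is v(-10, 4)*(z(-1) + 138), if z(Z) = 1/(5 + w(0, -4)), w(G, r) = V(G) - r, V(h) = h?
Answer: -16159/9 ≈ -1795.4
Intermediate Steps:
v(d, L) = -13 (v(d, L) = -6 - 7 = -13)
w(G, r) = G - r
z(Z) = ⅑ (z(Z) = 1/(5 + (0 - 1*(-4))) = 1/(5 + (0 + 4)) = 1/(5 + 4) = 1/9 = ⅑)
v(-10, 4)*(z(-1) + 138) = -13*(⅑ + 138) = -13*1243/9 = -16159/9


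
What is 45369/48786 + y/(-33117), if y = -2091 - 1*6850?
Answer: 646226933/538548654 ≈ 1.1999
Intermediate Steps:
y = -8941 (y = -2091 - 6850 = -8941)
45369/48786 + y/(-33117) = 45369/48786 - 8941/(-33117) = 45369*(1/48786) - 8941*(-1/33117) = 15123/16262 + 8941/33117 = 646226933/538548654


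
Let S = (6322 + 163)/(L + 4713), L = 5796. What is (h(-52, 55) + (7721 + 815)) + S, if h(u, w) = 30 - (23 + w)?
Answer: 89206877/10509 ≈ 8488.6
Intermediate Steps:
h(u, w) = 7 - w (h(u, w) = 30 + (-23 - w) = 7 - w)
S = 6485/10509 (S = (6322 + 163)/(5796 + 4713) = 6485/10509 ≈ 0.61709)
(h(-52, 55) + (7721 + 815)) + S = ((7 - 1*55) + (7721 + 815)) + 6485/10509 = ((7 - 55) + 8536) + 6485/10509 = (-48 + 8536) + 6485/10509 = 8488 + 6485/10509 = 89206877/10509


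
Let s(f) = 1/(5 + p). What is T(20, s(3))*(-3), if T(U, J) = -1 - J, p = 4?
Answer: 10/3 ≈ 3.3333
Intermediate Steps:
s(f) = ⅑ (s(f) = 1/(5 + 4) = 1/9 = ⅑)
T(20, s(3))*(-3) = (-1 - 1*⅑)*(-3) = (-1 - ⅑)*(-3) = -10/9*(-3) = 10/3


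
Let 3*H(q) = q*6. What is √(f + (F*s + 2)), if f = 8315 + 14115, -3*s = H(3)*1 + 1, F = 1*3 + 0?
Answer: 5*√897 ≈ 149.75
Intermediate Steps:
F = 3 (F = 3 + 0 = 3)
H(q) = 2*q (H(q) = (q*6)/3 = (6*q)/3 = 2*q)
s = -7/3 (s = -((2*3)*1 + 1)/3 = -(6*1 + 1)/3 = -(6 + 1)/3 = -⅓*7 = -7/3 ≈ -2.3333)
f = 22430
√(f + (F*s + 2)) = √(22430 + (3*(-7/3) + 2)) = √(22430 + (-7 + 2)) = √(22430 - 5) = √22425 = 5*√897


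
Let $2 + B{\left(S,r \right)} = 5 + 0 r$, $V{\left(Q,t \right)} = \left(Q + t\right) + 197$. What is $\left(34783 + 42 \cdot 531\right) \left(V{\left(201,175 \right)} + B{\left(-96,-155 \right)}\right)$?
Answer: $32880960$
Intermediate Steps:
$V{\left(Q,t \right)} = 197 + Q + t$
$B{\left(S,r \right)} = 3$ ($B{\left(S,r \right)} = -2 + \left(5 + 0 r\right) = -2 + \left(5 + 0\right) = -2 + 5 = 3$)
$\left(34783 + 42 \cdot 531\right) \left(V{\left(201,175 \right)} + B{\left(-96,-155 \right)}\right) = \left(34783 + 42 \cdot 531\right) \left(\left(197 + 201 + 175\right) + 3\right) = \left(34783 + 22302\right) \left(573 + 3\right) = 57085 \cdot 576 = 32880960$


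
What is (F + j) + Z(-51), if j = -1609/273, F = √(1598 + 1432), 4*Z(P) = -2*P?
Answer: 10705/546 + √3030 ≈ 74.652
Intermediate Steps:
Z(P) = -P/2 (Z(P) = (-2*P)/4 = -P/2)
F = √3030 ≈ 55.045
j = -1609/273 (j = -1609*1/273 = -1609/273 ≈ -5.8938)
(F + j) + Z(-51) = (√3030 - 1609/273) - ½*(-51) = (-1609/273 + √3030) + 51/2 = 10705/546 + √3030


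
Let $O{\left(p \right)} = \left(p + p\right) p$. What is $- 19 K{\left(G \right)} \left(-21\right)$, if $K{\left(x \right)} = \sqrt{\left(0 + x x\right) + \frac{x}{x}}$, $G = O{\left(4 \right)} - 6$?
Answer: $399 \sqrt{677} \approx 10382.0$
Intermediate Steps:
$O{\left(p \right)} = 2 p^{2}$ ($O{\left(p \right)} = 2 p p = 2 p^{2}$)
$G = 26$ ($G = 2 \cdot 4^{2} - 6 = 2 \cdot 16 - 6 = 32 - 6 = 26$)
$K{\left(x \right)} = \sqrt{1 + x^{2}}$ ($K{\left(x \right)} = \sqrt{\left(0 + x^{2}\right) + 1} = \sqrt{x^{2} + 1} = \sqrt{1 + x^{2}}$)
$- 19 K{\left(G \right)} \left(-21\right) = - 19 \sqrt{1 + 26^{2}} \left(-21\right) = - 19 \sqrt{1 + 676} \left(-21\right) = - 19 \sqrt{677} \left(-21\right) = 399 \sqrt{677}$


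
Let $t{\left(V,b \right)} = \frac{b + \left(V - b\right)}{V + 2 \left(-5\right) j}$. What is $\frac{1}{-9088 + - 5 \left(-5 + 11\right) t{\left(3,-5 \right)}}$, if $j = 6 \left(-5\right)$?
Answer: $- \frac{101}{917918} \approx -0.00011003$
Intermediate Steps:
$j = -30$
$t{\left(V,b \right)} = \frac{V}{300 + V}$ ($t{\left(V,b \right)} = \frac{b + \left(V - b\right)}{V + 2 \left(-5\right) \left(-30\right)} = \frac{V}{V - -300} = \frac{V}{V + 300} = \frac{V}{300 + V}$)
$\frac{1}{-9088 + - 5 \left(-5 + 11\right) t{\left(3,-5 \right)}} = \frac{1}{-9088 + - 5 \left(-5 + 11\right) \frac{3}{300 + 3}} = \frac{1}{-9088 + \left(-5\right) 6 \cdot \frac{3}{303}} = \frac{1}{-9088 - 30 \cdot 3 \cdot \frac{1}{303}} = \frac{1}{-9088 - \frac{30}{101}} = \frac{1}{- \frac{917918}{101}} = - \frac{101}{917918}$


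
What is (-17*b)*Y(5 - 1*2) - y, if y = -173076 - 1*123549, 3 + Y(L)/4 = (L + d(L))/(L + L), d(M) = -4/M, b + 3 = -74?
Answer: 2541343/9 ≈ 2.8237e+5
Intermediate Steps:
b = -77 (b = -3 - 74 = -77)
Y(L) = -12 + 2*(L - 4/L)/L (Y(L) = -12 + 4*((L - 4/L)/(L + L)) = -12 + 4*((L - 4/L)/((2*L))) = -12 + 4*((L - 4/L)*(1/(2*L))) = -12 + 4*((L - 4/L)/(2*L)) = -12 + 2*(L - 4/L)/L)
y = -296625 (y = -173076 - 123549 = -296625)
(-17*b)*Y(5 - 1*2) - y = (-17*(-77))*(-10 - 8/(5 - 1*2)²) - 1*(-296625) = 1309*(-10 - 8/(5 - 2)²) + 296625 = 1309*(-10 - 8/3²) + 296625 = 1309*(-10 - 8*⅑) + 296625 = 1309*(-10 - 8/9) + 296625 = 1309*(-98/9) + 296625 = -128282/9 + 296625 = 2541343/9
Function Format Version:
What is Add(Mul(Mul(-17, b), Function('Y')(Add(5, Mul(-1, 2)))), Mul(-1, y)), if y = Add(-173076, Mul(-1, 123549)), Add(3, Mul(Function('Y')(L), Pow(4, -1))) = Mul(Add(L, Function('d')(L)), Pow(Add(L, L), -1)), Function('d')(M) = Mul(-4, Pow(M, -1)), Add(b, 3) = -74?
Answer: Rational(2541343, 9) ≈ 2.8237e+5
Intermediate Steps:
b = -77 (b = Add(-3, -74) = -77)
Function('Y')(L) = Add(-12, Mul(2, Pow(L, -1), Add(L, Mul(-4, Pow(L, -1))))) (Function('Y')(L) = Add(-12, Mul(4, Mul(Add(L, Mul(-4, Pow(L, -1))), Pow(Add(L, L), -1)))) = Add(-12, Mul(4, Mul(Add(L, Mul(-4, Pow(L, -1))), Pow(Mul(2, L), -1)))) = Add(-12, Mul(4, Mul(Add(L, Mul(-4, Pow(L, -1))), Mul(Rational(1, 2), Pow(L, -1))))) = Add(-12, Mul(4, Mul(Rational(1, 2), Pow(L, -1), Add(L, Mul(-4, Pow(L, -1)))))) = Add(-12, Mul(2, Pow(L, -1), Add(L, Mul(-4, Pow(L, -1))))))
y = -296625 (y = Add(-173076, -123549) = -296625)
Add(Mul(Mul(-17, b), Function('Y')(Add(5, Mul(-1, 2)))), Mul(-1, y)) = Add(Mul(Mul(-17, -77), Add(-10, Mul(-8, Pow(Add(5, Mul(-1, 2)), -2)))), Mul(-1, -296625)) = Add(Mul(1309, Add(-10, Mul(-8, Pow(Add(5, -2), -2)))), 296625) = Add(Mul(1309, Add(-10, Mul(-8, Pow(3, -2)))), 296625) = Add(Mul(1309, Add(-10, Mul(-8, Rational(1, 9)))), 296625) = Add(Mul(1309, Add(-10, Rational(-8, 9))), 296625) = Add(Mul(1309, Rational(-98, 9)), 296625) = Add(Rational(-128282, 9), 296625) = Rational(2541343, 9)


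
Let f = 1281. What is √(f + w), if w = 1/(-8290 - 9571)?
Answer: 2*√102164652085/17861 ≈ 35.791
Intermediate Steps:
w = -1/17861 (w = 1/(-17861) = -1/17861 ≈ -5.5988e-5)
√(f + w) = √(1281 - 1/17861) = √(22879940/17861) = 2*√102164652085/17861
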